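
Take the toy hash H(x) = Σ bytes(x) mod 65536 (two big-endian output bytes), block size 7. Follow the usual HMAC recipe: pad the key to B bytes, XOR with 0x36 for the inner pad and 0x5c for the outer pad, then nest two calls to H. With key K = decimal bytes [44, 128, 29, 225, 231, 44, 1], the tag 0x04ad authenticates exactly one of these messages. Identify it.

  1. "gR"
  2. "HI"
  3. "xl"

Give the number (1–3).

3

Key decimal bytes [44, 128, 29, 225, 231, 44, 1] = 2c 80 1d e1 e7 2c 01 is exactly B = 7 bytes: K' = 2c 80 1d e1 e7 2c 01.
K' ⊕ ipad = 1a b6 2b d7 d1 1a 37; K' ⊕ opad = 70 dc 41 bd bb 70 5d.
m1: inner = H(1a b6 2b d7 d1 1a 37 67 52) = 03 ad; tag = H(70 dc 41 bd bb 70 5d 03 ad) = 0482
m2: inner = H(1a b6 2b d7 d1 1a 37 48 49) = 03 85; tag = H(70 dc 41 bd bb 70 5d 03 85) = 045a
m3: inner = H(1a b6 2b d7 d1 1a 37 78 6c) = 03 d8; tag = H(70 dc 41 bd bb 70 5d 03 d8) = 04ad ← matches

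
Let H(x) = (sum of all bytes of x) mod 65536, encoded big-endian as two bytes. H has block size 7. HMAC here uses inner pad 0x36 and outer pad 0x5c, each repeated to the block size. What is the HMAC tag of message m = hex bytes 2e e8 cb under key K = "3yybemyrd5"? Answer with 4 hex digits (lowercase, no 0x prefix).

02bf

Key "3yybemyrd5" = 33 79 79 62 65 6d 79 72 64 35 is 10 bytes > B = 7, so hash it first: H(key) = 03 dd, then zero-pad to 7 bytes: K' = 03 dd 00 00 00 00 00.
K' ⊕ ipad = 35 eb 36 36 36 36 36.  K' ⊕ opad = 5f 81 5c 5c 5c 5c 5c.
Inner input = (K'⊕ipad) ∥ m = 35 eb 36 36 36 36 36 ∥ 2e e8 cb.
Inner hash: sum = 53+235+54+54+54+54+54+46+232+203 = 1039 → 04 0f.
Outer input = (K'⊕opad) ∥ inner = 5f 81 5c 5c 5c 5c 5c ∥ 04 0f.
Outer hash (tag): sum = 95+129+92+92+92+92+92+4+15 = 703 → 02 bf.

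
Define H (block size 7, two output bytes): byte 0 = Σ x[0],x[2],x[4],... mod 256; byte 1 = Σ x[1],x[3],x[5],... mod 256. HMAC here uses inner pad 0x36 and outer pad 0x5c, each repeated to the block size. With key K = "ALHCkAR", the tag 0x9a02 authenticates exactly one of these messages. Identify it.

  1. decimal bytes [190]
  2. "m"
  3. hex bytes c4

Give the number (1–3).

1

Key "ALHCkAR" = 41 4c 48 43 6b 41 52 is exactly B = 7 bytes: K' = 41 4c 48 43 6b 41 52.
K' ⊕ ipad = 77 7a 7e 75 5d 77 64; K' ⊕ opad = 1d 10 14 1f 37 1d 0e.
m1: inner = H(77 7a 7e 75 5d 77 64 be) = b6 24; tag = H(1d 10 14 1f 37 1d 0e b6 24) = 9a02 ← matches
m2: inner = H(77 7a 7e 75 5d 77 64 6d) = b6 d3; tag = H(1d 10 14 1f 37 1d 0e b6 d3) = 4902
m3: inner = H(77 7a 7e 75 5d 77 64 c4) = b6 2a; tag = H(1d 10 14 1f 37 1d 0e b6 2a) = a002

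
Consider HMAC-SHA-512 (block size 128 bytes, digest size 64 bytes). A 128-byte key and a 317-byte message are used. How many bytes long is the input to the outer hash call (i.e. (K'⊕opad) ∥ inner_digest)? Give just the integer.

Key is 128 ≤ 128 bytes, zero-padded: |K'| = 128.
Outer input = (K'⊕opad) ∥ H(inner) → 128 + 64 = 192 bytes.

192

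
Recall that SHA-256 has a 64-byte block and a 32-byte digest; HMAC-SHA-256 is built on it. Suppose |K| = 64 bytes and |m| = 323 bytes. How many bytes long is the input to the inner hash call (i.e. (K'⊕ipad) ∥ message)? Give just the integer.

Key is 64 ≤ 64 bytes, zero-padded: |K'| = 64.
Inner input = (K'⊕ipad) ∥ m → 64 + 323 = 387 bytes.

387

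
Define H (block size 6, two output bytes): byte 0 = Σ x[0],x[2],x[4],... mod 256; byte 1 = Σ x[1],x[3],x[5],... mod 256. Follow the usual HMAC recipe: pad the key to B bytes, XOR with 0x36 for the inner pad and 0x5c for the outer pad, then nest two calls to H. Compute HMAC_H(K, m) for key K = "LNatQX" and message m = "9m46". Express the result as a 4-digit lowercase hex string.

Key "LNatQX" = 4c 4e 61 74 51 58 is exactly B = 6 bytes: K' = 4c 4e 61 74 51 58.
K' ⊕ ipad = 7a 78 57 42 67 6e.  K' ⊕ opad = 10 12 3d 28 0d 04.
Inner input = (K'⊕ipad) ∥ m = 7a 78 57 42 67 6e ∥ 39 6d 34 36.
Inner hash: even-index sum = 421 mod 256 = 165; odd-index sum = 459 mod 256 = 203 → a5 cb.
Outer input = (K'⊕opad) ∥ inner = 10 12 3d 28 0d 04 ∥ a5 cb.
Outer hash (tag): even-index sum = 255 mod 256 = 255; odd-index sum = 265 mod 256 = 9 → ff 09.

ff09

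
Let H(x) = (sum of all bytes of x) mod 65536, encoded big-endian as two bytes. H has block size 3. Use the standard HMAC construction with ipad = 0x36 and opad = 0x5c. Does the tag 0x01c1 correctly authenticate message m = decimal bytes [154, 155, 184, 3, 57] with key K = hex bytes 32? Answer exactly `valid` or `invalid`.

Key hex bytes 32 is 1 byte ≤ B = 3; zero-pad to 3 bytes: K' = 32 00 00.
K' ⊕ ipad = 04 36 36; K' ⊕ opad = 6e 5c 5c.
Inner hash: sum = 4+54+54+154+155+184+3+57 = 665 → 02 99.
Outer hash (recomputed tag): sum = 110+92+92+2+153 = 449 → 01 c1.
Recomputed tag = 01c1; claimed = 01c1 → match.

valid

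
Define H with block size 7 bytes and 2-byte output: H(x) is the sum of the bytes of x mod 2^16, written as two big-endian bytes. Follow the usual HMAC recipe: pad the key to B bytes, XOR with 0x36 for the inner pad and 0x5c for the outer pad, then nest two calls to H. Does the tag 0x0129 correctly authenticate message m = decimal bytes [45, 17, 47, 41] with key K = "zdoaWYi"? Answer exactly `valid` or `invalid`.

valid

Key "zdoaWYi" = 7a 64 6f 61 57 59 69 is exactly B = 7 bytes: K' = 7a 64 6f 61 57 59 69.
K' ⊕ ipad = 4c 52 59 57 61 6f 5f; K' ⊕ opad = 26 38 33 3d 0b 05 35.
Inner hash: sum = 76+82+89+87+97+111+95+45+17+47+41 = 787 → 03 13.
Outer hash (recomputed tag): sum = 38+56+51+61+11+5+53+3+19 = 297 → 01 29.
Recomputed tag = 0129; claimed = 0129 → match.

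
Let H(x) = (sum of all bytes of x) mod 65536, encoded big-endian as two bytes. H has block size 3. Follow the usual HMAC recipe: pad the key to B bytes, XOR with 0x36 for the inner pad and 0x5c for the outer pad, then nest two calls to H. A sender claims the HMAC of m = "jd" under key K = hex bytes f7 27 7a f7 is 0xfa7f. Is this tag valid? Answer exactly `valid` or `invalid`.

Key hex bytes f7 27 7a f7 is 4 bytes > B = 3, so hash it first: H(key) = 02 8f, then zero-pad to 3 bytes: K' = 02 8f 00.
K' ⊕ ipad = 34 b9 36; K' ⊕ opad = 5e d3 5c.
Inner hash: sum = 52+185+54+106+100 = 497 → 01 f1.
Outer hash (recomputed tag): sum = 94+211+92+1+241 = 639 → 02 7f.
Recomputed tag = 027f; claimed = fa7f → mismatch.

invalid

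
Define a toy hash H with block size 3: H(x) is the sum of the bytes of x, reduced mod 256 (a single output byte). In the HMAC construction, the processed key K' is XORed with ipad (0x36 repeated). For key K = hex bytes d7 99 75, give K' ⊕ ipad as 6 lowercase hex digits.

Key hex bytes d7 99 75 is exactly B = 3 bytes: K' = d7 99 75.
XOR each byte with 0x36: d7⊕36=e1, 99⊕36=af, 75⊕36=43.

e1af43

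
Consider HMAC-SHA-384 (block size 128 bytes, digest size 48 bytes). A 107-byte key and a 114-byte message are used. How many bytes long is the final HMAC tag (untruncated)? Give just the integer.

48

The tag is one SHA-384 digest: 48 bytes.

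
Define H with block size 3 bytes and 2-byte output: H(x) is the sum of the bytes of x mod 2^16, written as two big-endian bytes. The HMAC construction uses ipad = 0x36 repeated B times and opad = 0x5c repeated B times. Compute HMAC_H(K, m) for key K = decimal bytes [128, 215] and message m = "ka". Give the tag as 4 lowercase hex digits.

025e

Key decimal bytes [128, 215] = 80 d7 is 2 bytes ≤ B = 3; zero-pad to 3 bytes: K' = 80 d7 00.
K' ⊕ ipad = b6 e1 36.  K' ⊕ opad = dc 8b 5c.
Inner input = (K'⊕ipad) ∥ m = b6 e1 36 ∥ 6b 61.
Inner hash: sum = 182+225+54+107+97 = 665 → 02 99.
Outer input = (K'⊕opad) ∥ inner = dc 8b 5c ∥ 02 99.
Outer hash (tag): sum = 220+139+92+2+153 = 606 → 02 5e.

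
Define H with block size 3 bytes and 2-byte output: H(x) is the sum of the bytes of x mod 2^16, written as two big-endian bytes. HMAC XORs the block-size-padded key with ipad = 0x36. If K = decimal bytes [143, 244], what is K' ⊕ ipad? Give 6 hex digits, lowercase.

b9c236

Key decimal bytes [143, 244] = 8f f4 is 2 bytes ≤ B = 3; zero-pad to 3 bytes: K' = 8f f4 00.
XOR each byte with 0x36: 8f⊕36=b9, f4⊕36=c2, 00⊕36=36.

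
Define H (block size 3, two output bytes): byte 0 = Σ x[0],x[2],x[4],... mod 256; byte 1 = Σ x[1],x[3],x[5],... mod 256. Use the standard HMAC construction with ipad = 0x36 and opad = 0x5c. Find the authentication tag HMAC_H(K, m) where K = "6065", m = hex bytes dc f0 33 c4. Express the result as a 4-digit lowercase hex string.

ee7d

Key "6065" = 36 30 36 35 is 4 bytes > B = 3, so hash it first: H(key) = 6c 65, then zero-pad to 3 bytes: K' = 6c 65 00.
K' ⊕ ipad = 5a 53 36.  K' ⊕ opad = 30 39 5c.
Inner input = (K'⊕ipad) ∥ m = 5a 53 36 ∥ dc f0 33 c4.
Inner hash: even-index sum = 580 mod 256 = 68; odd-index sum = 354 mod 256 = 98 → 44 62.
Outer input = (K'⊕opad) ∥ inner = 30 39 5c ∥ 44 62.
Outer hash (tag): even-index sum = 238 mod 256 = 238; odd-index sum = 125 mod 256 = 125 → ee 7d.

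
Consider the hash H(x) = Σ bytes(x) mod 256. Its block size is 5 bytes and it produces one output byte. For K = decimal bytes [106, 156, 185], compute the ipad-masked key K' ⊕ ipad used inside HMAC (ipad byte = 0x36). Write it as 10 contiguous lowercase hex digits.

Key decimal bytes [106, 156, 185] = 6a 9c b9 is 3 bytes ≤ B = 5; zero-pad to 5 bytes: K' = 6a 9c b9 00 00.
XOR each byte with 0x36: 6a⊕36=5c, 9c⊕36=aa, b9⊕36=8f, 00⊕36=36, 00⊕36=36.

5caa8f3636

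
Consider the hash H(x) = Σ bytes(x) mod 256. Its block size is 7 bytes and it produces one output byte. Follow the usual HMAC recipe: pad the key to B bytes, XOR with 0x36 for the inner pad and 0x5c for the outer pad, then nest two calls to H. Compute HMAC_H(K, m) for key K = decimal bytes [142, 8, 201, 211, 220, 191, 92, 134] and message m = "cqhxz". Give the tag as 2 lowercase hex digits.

26

Key decimal bytes [142, 8, 201, 211, 220, 191, 92, 134] = 8e 08 c9 d3 dc bf 5c 86 is 8 bytes > B = 7, so hash it first: H(key) = af, then zero-pad to 7 bytes: K' = af 00 00 00 00 00 00.
K' ⊕ ipad = 99 36 36 36 36 36 36.  K' ⊕ opad = f3 5c 5c 5c 5c 5c 5c.
Inner input = (K'⊕ipad) ∥ m = 99 36 36 36 36 36 36 ∥ 63 71 68 78 7a.
Inner hash: sum = 153+54+54+54+54+54+54+99+113+104+120+122 = 1035; mod 256 = 11 → 0b.
Outer input = (K'⊕opad) ∥ inner = f3 5c 5c 5c 5c 5c 5c ∥ 0b.
Outer hash (tag): sum = 243+92+92+92+92+92+92+11 = 806; mod 256 = 38 → 26.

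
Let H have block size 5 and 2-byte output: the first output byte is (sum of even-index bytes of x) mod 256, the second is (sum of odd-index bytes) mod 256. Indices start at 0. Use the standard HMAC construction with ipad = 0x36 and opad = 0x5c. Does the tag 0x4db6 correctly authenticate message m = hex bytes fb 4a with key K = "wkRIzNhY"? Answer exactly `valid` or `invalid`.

Key "wkRIzNhY" = 77 6b 52 49 7a 4e 68 59 is 8 bytes > B = 5, so hash it first: H(key) = ab 5b, then zero-pad to 5 bytes: K' = ab 5b 00 00 00.
K' ⊕ ipad = 9d 6d 36 36 36; K' ⊕ opad = f7 07 5c 5c 5c.
Inner hash: even-index sum = 339 mod 256 = 83; odd-index sum = 414 mod 256 = 158 → 53 9e.
Outer hash (recomputed tag): even-index sum = 589 mod 256 = 77; odd-index sum = 182 mod 256 = 182 → 4d b6.
Recomputed tag = 4db6; claimed = 4db6 → match.

valid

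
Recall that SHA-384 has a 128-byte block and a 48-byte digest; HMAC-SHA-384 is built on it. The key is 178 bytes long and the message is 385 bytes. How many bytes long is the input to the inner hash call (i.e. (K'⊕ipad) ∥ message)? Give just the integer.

513

Key is 178 > 128 bytes, so it is hashed to 48 bytes then zero-padded to 128: |K'| = 128.
Inner input = (K'⊕ipad) ∥ m → 128 + 385 = 513 bytes.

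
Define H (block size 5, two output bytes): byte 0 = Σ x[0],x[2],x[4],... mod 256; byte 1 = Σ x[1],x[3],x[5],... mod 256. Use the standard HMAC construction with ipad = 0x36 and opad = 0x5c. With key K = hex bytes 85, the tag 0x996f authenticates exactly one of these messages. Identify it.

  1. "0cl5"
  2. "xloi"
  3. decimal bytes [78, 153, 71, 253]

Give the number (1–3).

Key hex bytes 85 is 1 byte ≤ B = 5; zero-pad to 5 bytes: K' = 85 00 00 00 00.
K' ⊕ ipad = b3 36 36 36 36; K' ⊕ opad = d9 5c 5c 5c 5c.
m1: inner = H(b3 36 36 36 36 30 63 6c 35) = b7 08; tag = H(d9 5c 5c 5c 5c b7 08) = 996f ← matches
m2: inner = H(b3 36 36 36 36 78 6c 6f 69) = f4 53; tag = H(d9 5c 5c 5c 5c f4 53) = e4ac
m3: inner = H(b3 36 36 36 36 4e 99 47 fd) = b5 01; tag = H(d9 5c 5c 5c 5c b5 01) = 926d

1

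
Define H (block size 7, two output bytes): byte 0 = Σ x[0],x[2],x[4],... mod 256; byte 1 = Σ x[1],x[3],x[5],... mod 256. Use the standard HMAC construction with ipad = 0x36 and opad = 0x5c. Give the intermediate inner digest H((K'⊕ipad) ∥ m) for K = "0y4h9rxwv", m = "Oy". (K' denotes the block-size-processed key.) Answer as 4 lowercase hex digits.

Key "0y4h9rxwv" = 30 79 34 68 39 72 78 77 76 is 9 bytes > B = 7, so hash it first: H(key) = 8b ca, then zero-pad to 7 bytes: K' = 8b ca 00 00 00 00 00.
K' ⊕ ipad = bd fc 36 36 36 36 36.
Inner input = bd fc 36 36 36 36 36 ∥ 4f 79.
Inner hash: even-index sum = 472 mod 256 = 216; odd-index sum = 439 mod 256 = 183 → d8 b7.

d8b7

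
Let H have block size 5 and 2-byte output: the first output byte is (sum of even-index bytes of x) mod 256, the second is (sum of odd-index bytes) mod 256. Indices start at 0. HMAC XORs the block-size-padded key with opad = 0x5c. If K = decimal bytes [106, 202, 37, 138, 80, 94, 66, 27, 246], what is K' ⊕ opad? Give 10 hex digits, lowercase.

Key decimal bytes [106, 202, 37, 138, 80, 94, 66, 27, 246] = 6a ca 25 8a 50 5e 42 1b f6 is 9 bytes > B = 5, so hash it first: H(key) = 17 cd, then zero-pad to 5 bytes: K' = 17 cd 00 00 00.
XOR each byte with 0x5c: 17⊕5c=4b, cd⊕5c=91, 00⊕5c=5c, 00⊕5c=5c, 00⊕5c=5c.

4b915c5c5c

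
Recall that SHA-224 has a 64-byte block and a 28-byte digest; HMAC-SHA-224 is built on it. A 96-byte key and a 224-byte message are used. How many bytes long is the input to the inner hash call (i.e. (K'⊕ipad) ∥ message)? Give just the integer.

Key is 96 > 64 bytes, so it is hashed to 28 bytes then zero-padded to 64: |K'| = 64.
Inner input = (K'⊕ipad) ∥ m → 64 + 224 = 288 bytes.

288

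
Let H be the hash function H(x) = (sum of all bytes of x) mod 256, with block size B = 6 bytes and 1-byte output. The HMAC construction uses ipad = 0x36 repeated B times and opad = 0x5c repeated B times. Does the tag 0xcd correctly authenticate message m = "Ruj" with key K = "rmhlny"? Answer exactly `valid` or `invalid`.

Key "rmhlny" = 72 6d 68 6c 6e 79 is exactly B = 6 bytes: K' = 72 6d 68 6c 6e 79.
K' ⊕ ipad = 44 5b 5e 5a 58 4f; K' ⊕ opad = 2e 31 34 30 32 25.
Inner hash: sum = 68+91+94+90+88+79+82+117+106 = 815; mod 256 = 47 → 2f.
Outer hash (recomputed tag): sum = 46+49+52+48+50+37+47 = 329; mod 256 = 73 → 49.
Recomputed tag = 49; claimed = cd → mismatch.

invalid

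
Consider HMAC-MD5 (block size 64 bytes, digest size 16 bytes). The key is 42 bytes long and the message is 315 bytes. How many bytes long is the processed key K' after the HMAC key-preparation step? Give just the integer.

Key is 42 ≤ 64 bytes, zero-padded: |K'| = 64.

64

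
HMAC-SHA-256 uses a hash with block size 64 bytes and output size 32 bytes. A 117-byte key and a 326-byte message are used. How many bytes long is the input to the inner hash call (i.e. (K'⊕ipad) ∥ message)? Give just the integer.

Key is 117 > 64 bytes, so it is hashed to 32 bytes then zero-padded to 64: |K'| = 64.
Inner input = (K'⊕ipad) ∥ m → 64 + 326 = 390 bytes.

390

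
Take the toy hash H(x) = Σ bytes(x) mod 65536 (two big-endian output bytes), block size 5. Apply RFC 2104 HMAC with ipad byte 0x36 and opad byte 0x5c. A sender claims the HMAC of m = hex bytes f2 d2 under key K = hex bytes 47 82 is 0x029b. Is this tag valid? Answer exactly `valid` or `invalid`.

Key hex bytes 47 82 is 2 bytes ≤ B = 5; zero-pad to 5 bytes: K' = 47 82 00 00 00.
K' ⊕ ipad = 71 b4 36 36 36; K' ⊕ opad = 1b de 5c 5c 5c.
Inner hash: sum = 113+180+54+54+54+242+210 = 907 → 03 8b.
Outer hash (recomputed tag): sum = 27+222+92+92+92+3+139 = 667 → 02 9b.
Recomputed tag = 029b; claimed = 029b → match.

valid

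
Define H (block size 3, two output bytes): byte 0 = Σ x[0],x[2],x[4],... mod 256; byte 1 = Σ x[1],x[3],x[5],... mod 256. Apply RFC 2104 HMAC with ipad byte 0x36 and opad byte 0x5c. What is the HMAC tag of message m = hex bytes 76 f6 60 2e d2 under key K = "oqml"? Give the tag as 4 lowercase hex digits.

Key "oqml" = 6f 71 6d 6c is 4 bytes > B = 3, so hash it first: H(key) = dc dd, then zero-pad to 3 bytes: K' = dc dd 00.
K' ⊕ ipad = ea eb 36.  K' ⊕ opad = 80 81 5c.
Inner input = (K'⊕ipad) ∥ m = ea eb 36 ∥ 76 f6 60 2e d2.
Inner hash: even-index sum = 580 mod 256 = 68; odd-index sum = 659 mod 256 = 147 → 44 93.
Outer input = (K'⊕opad) ∥ inner = 80 81 5c ∥ 44 93.
Outer hash (tag): even-index sum = 367 mod 256 = 111; odd-index sum = 197 mod 256 = 197 → 6f c5.

6fc5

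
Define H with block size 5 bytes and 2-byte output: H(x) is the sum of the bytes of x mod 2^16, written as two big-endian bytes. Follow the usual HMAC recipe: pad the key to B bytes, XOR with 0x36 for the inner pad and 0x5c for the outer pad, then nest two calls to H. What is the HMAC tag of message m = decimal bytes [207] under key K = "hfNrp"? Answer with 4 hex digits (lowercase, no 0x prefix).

015b

Key "hfNrp" = 68 66 4e 72 70 is exactly B = 5 bytes: K' = 68 66 4e 72 70.
K' ⊕ ipad = 5e 50 78 44 46.  K' ⊕ opad = 34 3a 12 2e 2c.
Inner input = (K'⊕ipad) ∥ m = 5e 50 78 44 46 ∥ cf.
Inner hash: sum = 94+80+120+68+70+207 = 639 → 02 7f.
Outer input = (K'⊕opad) ∥ inner = 34 3a 12 2e 2c ∥ 02 7f.
Outer hash (tag): sum = 52+58+18+46+44+2+127 = 347 → 01 5b.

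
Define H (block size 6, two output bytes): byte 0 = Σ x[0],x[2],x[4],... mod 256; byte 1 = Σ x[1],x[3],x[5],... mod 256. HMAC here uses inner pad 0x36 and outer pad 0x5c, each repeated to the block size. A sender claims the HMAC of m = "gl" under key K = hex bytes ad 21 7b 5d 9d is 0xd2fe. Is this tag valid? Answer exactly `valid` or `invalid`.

Key hex bytes ad 21 7b 5d 9d is 5 bytes ≤ B = 6; zero-pad to 6 bytes: K' = ad 21 7b 5d 9d 00.
K' ⊕ ipad = 9b 17 4d 6b ab 36; K' ⊕ opad = f1 7d 27 01 c1 5c.
Inner hash: even-index sum = 506 mod 256 = 250; odd-index sum = 292 mod 256 = 36 → fa 24.
Outer hash (recomputed tag): even-index sum = 723 mod 256 = 211; odd-index sum = 254 mod 256 = 254 → d3 fe.
Recomputed tag = d3fe; claimed = d2fe → mismatch.

invalid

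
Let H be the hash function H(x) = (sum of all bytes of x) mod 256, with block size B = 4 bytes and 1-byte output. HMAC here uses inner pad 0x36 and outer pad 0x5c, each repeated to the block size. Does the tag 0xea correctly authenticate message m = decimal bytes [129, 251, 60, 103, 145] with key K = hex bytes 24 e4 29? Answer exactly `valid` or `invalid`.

Key hex bytes 24 e4 29 is 3 bytes ≤ B = 4; zero-pad to 4 bytes: K' = 24 e4 29 00.
K' ⊕ ipad = 12 d2 1f 36; K' ⊕ opad = 78 b8 75 5c.
Inner hash: sum = 18+210+31+54+129+251+60+103+145 = 1001; mod 256 = 233 → e9.
Outer hash (recomputed tag): sum = 120+184+117+92+233 = 746; mod 256 = 234 → ea.
Recomputed tag = ea; claimed = ea → match.

valid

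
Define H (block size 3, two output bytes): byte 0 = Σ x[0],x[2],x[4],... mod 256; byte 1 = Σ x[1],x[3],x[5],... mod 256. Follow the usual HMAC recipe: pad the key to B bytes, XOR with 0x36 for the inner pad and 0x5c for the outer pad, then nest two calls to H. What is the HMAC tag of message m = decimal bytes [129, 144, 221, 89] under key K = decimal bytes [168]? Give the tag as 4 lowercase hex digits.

e419

Key decimal bytes [168] = a8 is 1 byte ≤ B = 3; zero-pad to 3 bytes: K' = a8 00 00.
K' ⊕ ipad = 9e 36 36.  K' ⊕ opad = f4 5c 5c.
Inner input = (K'⊕ipad) ∥ m = 9e 36 36 ∥ 81 90 dd 59.
Inner hash: even-index sum = 445 mod 256 = 189; odd-index sum = 404 mod 256 = 148 → bd 94.
Outer input = (K'⊕opad) ∥ inner = f4 5c 5c ∥ bd 94.
Outer hash (tag): even-index sum = 484 mod 256 = 228; odd-index sum = 281 mod 256 = 25 → e4 19.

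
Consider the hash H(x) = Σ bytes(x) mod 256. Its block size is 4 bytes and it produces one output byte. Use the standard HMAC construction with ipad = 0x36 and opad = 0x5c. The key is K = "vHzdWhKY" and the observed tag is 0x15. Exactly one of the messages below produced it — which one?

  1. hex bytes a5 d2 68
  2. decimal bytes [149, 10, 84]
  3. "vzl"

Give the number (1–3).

Key "vHzdWhKY" = 76 48 7a 64 57 68 4b 59 is 8 bytes > B = 4, so hash it first: H(key) = ff, then zero-pad to 4 bytes: K' = ff 00 00 00.
K' ⊕ ipad = c9 36 36 36; K' ⊕ opad = a3 5c 5c 5c.
m1: inner = H(c9 36 36 36 a5 d2 68) = 4a; tag = H(a3 5c 5c 5c 4a) = 01
m2: inner = H(c9 36 36 36 95 0a 54) = 5e; tag = H(a3 5c 5c 5c 5e) = 15 ← matches
m3: inner = H(c9 36 36 36 76 7a 6c) = c7; tag = H(a3 5c 5c 5c c7) = 7e

2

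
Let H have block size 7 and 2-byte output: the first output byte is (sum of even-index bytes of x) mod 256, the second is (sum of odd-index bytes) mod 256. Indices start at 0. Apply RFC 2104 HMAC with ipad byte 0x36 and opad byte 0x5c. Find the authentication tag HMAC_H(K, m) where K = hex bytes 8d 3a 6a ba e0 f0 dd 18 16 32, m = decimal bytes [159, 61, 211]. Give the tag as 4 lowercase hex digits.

Key hex bytes 8d 3a 6a ba e0 f0 dd 18 16 32 is 10 bytes > B = 7, so hash it first: H(key) = ca 2e, then zero-pad to 7 bytes: K' = ca 2e 00 00 00 00 00.
K' ⊕ ipad = fc 18 36 36 36 36 36.  K' ⊕ opad = 96 72 5c 5c 5c 5c 5c.
Inner input = (K'⊕ipad) ∥ m = fc 18 36 36 36 36 36 ∥ 9f 3d d3.
Inner hash: even-index sum = 475 mod 256 = 219; odd-index sum = 502 mod 256 = 246 → db f6.
Outer input = (K'⊕opad) ∥ inner = 96 72 5c 5c 5c 5c 5c ∥ db f6.
Outer hash (tag): even-index sum = 672 mod 256 = 160; odd-index sum = 517 mod 256 = 5 → a0 05.

a005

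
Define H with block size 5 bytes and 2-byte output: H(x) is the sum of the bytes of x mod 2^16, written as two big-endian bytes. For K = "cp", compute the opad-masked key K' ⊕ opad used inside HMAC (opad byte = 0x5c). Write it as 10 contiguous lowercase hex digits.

3f2c5c5c5c

Key "cp" = 63 70 is 2 bytes ≤ B = 5; zero-pad to 5 bytes: K' = 63 70 00 00 00.
XOR each byte with 0x5c: 63⊕5c=3f, 70⊕5c=2c, 00⊕5c=5c, 00⊕5c=5c, 00⊕5c=5c.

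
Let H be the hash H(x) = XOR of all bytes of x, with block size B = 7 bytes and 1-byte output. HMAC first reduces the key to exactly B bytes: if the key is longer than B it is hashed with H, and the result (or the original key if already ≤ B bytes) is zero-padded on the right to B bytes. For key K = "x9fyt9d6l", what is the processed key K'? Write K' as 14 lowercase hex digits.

|K| = 9 > B = 7, so first hash the key.
H(K): XOR 78⊕39⊕66⊕79⊕74⊕39⊕64⊕36⊕6c = 2d.
Zero-pad H(K) = 2d to 7 bytes: K' = 2d 00 00 00 00 00 00.

2d000000000000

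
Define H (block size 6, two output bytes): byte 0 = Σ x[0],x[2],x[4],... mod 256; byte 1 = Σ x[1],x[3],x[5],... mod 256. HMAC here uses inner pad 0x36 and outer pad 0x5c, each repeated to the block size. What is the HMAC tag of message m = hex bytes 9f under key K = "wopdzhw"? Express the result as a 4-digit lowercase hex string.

3598

Key "wopdzhw" = 77 6f 70 64 7a 68 77 is 7 bytes > B = 6, so hash it first: H(key) = d8 3b, then zero-pad to 6 bytes: K' = d8 3b 00 00 00 00.
K' ⊕ ipad = ee 0d 36 36 36 36.  K' ⊕ opad = 84 67 5c 5c 5c 5c.
Inner input = (K'⊕ipad) ∥ m = ee 0d 36 36 36 36 ∥ 9f.
Inner hash: even-index sum = 505 mod 256 = 249; odd-index sum = 121 mod 256 = 121 → f9 79.
Outer input = (K'⊕opad) ∥ inner = 84 67 5c 5c 5c 5c ∥ f9 79.
Outer hash (tag): even-index sum = 565 mod 256 = 53; odd-index sum = 408 mod 256 = 152 → 35 98.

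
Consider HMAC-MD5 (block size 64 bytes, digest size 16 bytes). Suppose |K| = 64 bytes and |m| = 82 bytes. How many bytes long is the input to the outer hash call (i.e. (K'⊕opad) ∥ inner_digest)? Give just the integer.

Key is 64 ≤ 64 bytes, zero-padded: |K'| = 64.
Outer input = (K'⊕opad) ∥ H(inner) → 64 + 16 = 80 bytes.

80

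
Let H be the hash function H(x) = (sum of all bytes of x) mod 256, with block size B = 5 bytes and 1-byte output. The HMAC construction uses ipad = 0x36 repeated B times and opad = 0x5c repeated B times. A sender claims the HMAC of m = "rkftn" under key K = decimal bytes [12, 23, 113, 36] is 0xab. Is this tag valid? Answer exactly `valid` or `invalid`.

valid

Key decimal bytes [12, 23, 113, 36] = 0c 17 71 24 is 4 bytes ≤ B = 5; zero-pad to 5 bytes: K' = 0c 17 71 24 00.
K' ⊕ ipad = 3a 21 47 12 36; K' ⊕ opad = 50 4b 2d 78 5c.
Inner hash: sum = 58+33+71+18+54+114+107+102+116+110 = 783; mod 256 = 15 → 0f.
Outer hash (recomputed tag): sum = 80+75+45+120+92+15 = 427; mod 256 = 171 → ab.
Recomputed tag = ab; claimed = ab → match.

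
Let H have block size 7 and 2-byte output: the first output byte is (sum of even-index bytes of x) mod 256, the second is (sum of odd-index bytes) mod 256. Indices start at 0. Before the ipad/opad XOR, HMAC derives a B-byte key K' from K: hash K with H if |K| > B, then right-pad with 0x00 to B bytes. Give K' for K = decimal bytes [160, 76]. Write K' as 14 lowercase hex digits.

a04c0000000000

Key decimal bytes [160, 76] = a0 4c is 2 bytes ≤ B = 7; zero-pad to 7 bytes: K' = a0 4c 00 00 00 00 00.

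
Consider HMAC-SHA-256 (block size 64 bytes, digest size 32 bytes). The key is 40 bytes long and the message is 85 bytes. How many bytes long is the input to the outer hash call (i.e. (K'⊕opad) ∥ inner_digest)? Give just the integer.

Key is 40 ≤ 64 bytes, zero-padded: |K'| = 64.
Outer input = (K'⊕opad) ∥ H(inner) → 64 + 32 = 96 bytes.

96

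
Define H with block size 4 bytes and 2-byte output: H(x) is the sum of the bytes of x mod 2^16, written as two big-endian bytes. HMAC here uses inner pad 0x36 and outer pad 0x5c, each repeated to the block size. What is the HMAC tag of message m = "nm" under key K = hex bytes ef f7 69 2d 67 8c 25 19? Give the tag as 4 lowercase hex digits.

Key hex bytes ef f7 69 2d 67 8c 25 19 is 8 bytes > B = 4, so hash it first: H(key) = 03 ad, then zero-pad to 4 bytes: K' = 03 ad 00 00.
K' ⊕ ipad = 35 9b 36 36.  K' ⊕ opad = 5f f1 5c 5c.
Inner input = (K'⊕ipad) ∥ m = 35 9b 36 36 ∥ 6e 6d.
Inner hash: sum = 53+155+54+54+110+109 = 535 → 02 17.
Outer input = (K'⊕opad) ∥ inner = 5f f1 5c 5c ∥ 02 17.
Outer hash (tag): sum = 95+241+92+92+2+23 = 545 → 02 21.

0221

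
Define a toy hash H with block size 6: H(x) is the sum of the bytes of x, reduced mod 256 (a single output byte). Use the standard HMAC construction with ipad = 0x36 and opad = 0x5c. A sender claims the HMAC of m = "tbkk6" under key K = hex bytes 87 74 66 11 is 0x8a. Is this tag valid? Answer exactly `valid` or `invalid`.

invalid

Key hex bytes 87 74 66 11 is 4 bytes ≤ B = 6; zero-pad to 6 bytes: K' = 87 74 66 11 00 00.
K' ⊕ ipad = b1 42 50 27 36 36; K' ⊕ opad = db 28 3a 4d 5c 5c.
Inner hash: sum = 177+66+80+39+54+54+116+98+107+107+54 = 952; mod 256 = 184 → b8.
Outer hash (recomputed tag): sum = 219+40+58+77+92+92+184 = 762; mod 256 = 250 → fa.
Recomputed tag = fa; claimed = 8a → mismatch.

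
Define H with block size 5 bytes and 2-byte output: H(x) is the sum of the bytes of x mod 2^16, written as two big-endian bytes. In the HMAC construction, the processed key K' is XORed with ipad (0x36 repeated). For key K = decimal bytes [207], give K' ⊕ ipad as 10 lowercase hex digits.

Key decimal bytes [207] = cf is 1 byte ≤ B = 5; zero-pad to 5 bytes: K' = cf 00 00 00 00.
XOR each byte with 0x36: cf⊕36=f9, 00⊕36=36, 00⊕36=36, 00⊕36=36, 00⊕36=36.

f936363636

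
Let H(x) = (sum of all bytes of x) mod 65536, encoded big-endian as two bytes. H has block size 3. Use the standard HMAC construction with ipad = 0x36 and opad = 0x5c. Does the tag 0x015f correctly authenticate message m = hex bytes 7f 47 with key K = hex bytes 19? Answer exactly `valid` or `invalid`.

valid

Key hex bytes 19 is 1 byte ≤ B = 3; zero-pad to 3 bytes: K' = 19 00 00.
K' ⊕ ipad = 2f 36 36; K' ⊕ opad = 45 5c 5c.
Inner hash: sum = 47+54+54+127+71 = 353 → 01 61.
Outer hash (recomputed tag): sum = 69+92+92+1+97 = 351 → 01 5f.
Recomputed tag = 015f; claimed = 015f → match.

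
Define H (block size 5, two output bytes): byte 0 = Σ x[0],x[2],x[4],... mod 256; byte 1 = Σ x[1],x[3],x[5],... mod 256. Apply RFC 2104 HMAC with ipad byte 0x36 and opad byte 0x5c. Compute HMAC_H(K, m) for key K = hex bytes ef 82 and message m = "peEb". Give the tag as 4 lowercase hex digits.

0a46

Key hex bytes ef 82 is 2 bytes ≤ B = 5; zero-pad to 5 bytes: K' = ef 82 00 00 00.
K' ⊕ ipad = d9 b4 36 36 36.  K' ⊕ opad = b3 de 5c 5c 5c.
Inner input = (K'⊕ipad) ∥ m = d9 b4 36 36 36 ∥ 70 65 45 62.
Inner hash: even-index sum = 524 mod 256 = 12; odd-index sum = 415 mod 256 = 159 → 0c 9f.
Outer input = (K'⊕opad) ∥ inner = b3 de 5c 5c 5c ∥ 0c 9f.
Outer hash (tag): even-index sum = 522 mod 256 = 10; odd-index sum = 326 mod 256 = 70 → 0a 46.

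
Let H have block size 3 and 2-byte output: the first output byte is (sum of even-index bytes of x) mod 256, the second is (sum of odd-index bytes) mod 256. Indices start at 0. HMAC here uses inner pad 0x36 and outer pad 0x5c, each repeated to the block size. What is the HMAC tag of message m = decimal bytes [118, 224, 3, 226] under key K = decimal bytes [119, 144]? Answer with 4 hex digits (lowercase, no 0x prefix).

a605

Key decimal bytes [119, 144] = 77 90 is 2 bytes ≤ B = 3; zero-pad to 3 bytes: K' = 77 90 00.
K' ⊕ ipad = 41 a6 36.  K' ⊕ opad = 2b cc 5c.
Inner input = (K'⊕ipad) ∥ m = 41 a6 36 ∥ 76 e0 03 e2.
Inner hash: even-index sum = 569 mod 256 = 57; odd-index sum = 287 mod 256 = 31 → 39 1f.
Outer input = (K'⊕opad) ∥ inner = 2b cc 5c ∥ 39 1f.
Outer hash (tag): even-index sum = 166 mod 256 = 166; odd-index sum = 261 mod 256 = 5 → a6 05.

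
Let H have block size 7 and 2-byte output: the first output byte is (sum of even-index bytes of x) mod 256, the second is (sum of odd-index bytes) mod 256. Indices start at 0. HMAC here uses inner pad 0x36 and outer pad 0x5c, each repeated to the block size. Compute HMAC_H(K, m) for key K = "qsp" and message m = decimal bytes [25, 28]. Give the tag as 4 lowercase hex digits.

Key "qsp" = 71 73 70 is 3 bytes ≤ B = 7; zero-pad to 7 bytes: K' = 71 73 70 00 00 00 00.
K' ⊕ ipad = 47 45 46 36 36 36 36.  K' ⊕ opad = 2d 2f 2c 5c 5c 5c 5c.
Inner input = (K'⊕ipad) ∥ m = 47 45 46 36 36 36 36 ∥ 19 1c.
Inner hash: even-index sum = 277 mod 256 = 21; odd-index sum = 202 mod 256 = 202 → 15 ca.
Outer input = (K'⊕opad) ∥ inner = 2d 2f 2c 5c 5c 5c 5c ∥ 15 ca.
Outer hash (tag): even-index sum = 475 mod 256 = 219; odd-index sum = 252 mod 256 = 252 → db fc.

dbfc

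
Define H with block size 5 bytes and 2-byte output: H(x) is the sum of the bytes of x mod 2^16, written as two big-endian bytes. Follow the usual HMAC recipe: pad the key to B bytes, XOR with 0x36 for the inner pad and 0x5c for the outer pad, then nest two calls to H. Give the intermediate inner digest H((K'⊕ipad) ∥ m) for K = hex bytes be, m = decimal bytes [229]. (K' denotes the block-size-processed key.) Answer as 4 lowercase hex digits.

0245

Key hex bytes be is 1 byte ≤ B = 5; zero-pad to 5 bytes: K' = be 00 00 00 00.
K' ⊕ ipad = 88 36 36 36 36.
Inner input = 88 36 36 36 36 ∥ e5.
Inner hash: sum = 136+54+54+54+54+229 = 581 → 02 45.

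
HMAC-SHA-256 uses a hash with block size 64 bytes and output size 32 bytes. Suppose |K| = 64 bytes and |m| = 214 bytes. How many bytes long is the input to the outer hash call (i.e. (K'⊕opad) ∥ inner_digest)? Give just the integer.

96

Key is 64 ≤ 64 bytes, zero-padded: |K'| = 64.
Outer input = (K'⊕opad) ∥ H(inner) → 64 + 32 = 96 bytes.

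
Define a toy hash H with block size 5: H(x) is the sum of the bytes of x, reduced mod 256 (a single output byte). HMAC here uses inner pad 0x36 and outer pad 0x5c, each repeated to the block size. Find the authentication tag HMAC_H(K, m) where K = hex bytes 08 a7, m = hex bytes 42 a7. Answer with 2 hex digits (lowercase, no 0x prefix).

bd

Key hex bytes 08 a7 is 2 bytes ≤ B = 5; zero-pad to 5 bytes: K' = 08 a7 00 00 00.
K' ⊕ ipad = 3e 91 36 36 36.  K' ⊕ opad = 54 fb 5c 5c 5c.
Inner input = (K'⊕ipad) ∥ m = 3e 91 36 36 36 ∥ 42 a7.
Inner hash: sum = 62+145+54+54+54+66+167 = 602; mod 256 = 90 → 5a.
Outer input = (K'⊕opad) ∥ inner = 54 fb 5c 5c 5c ∥ 5a.
Outer hash (tag): sum = 84+251+92+92+92+90 = 701; mod 256 = 189 → bd.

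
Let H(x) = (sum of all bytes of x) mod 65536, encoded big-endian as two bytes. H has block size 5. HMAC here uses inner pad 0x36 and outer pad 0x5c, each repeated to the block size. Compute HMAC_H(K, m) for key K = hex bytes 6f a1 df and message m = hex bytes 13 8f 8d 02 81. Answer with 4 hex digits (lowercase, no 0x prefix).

0365

Key hex bytes 6f a1 df is 3 bytes ≤ B = 5; zero-pad to 5 bytes: K' = 6f a1 df 00 00.
K' ⊕ ipad = 59 97 e9 36 36.  K' ⊕ opad = 33 fd 83 5c 5c.
Inner input = (K'⊕ipad) ∥ m = 59 97 e9 36 36 ∥ 13 8f 8d 02 81.
Inner hash: sum = 89+151+233+54+54+19+143+141+2+129 = 1015 → 03 f7.
Outer input = (K'⊕opad) ∥ inner = 33 fd 83 5c 5c ∥ 03 f7.
Outer hash (tag): sum = 51+253+131+92+92+3+247 = 869 → 03 65.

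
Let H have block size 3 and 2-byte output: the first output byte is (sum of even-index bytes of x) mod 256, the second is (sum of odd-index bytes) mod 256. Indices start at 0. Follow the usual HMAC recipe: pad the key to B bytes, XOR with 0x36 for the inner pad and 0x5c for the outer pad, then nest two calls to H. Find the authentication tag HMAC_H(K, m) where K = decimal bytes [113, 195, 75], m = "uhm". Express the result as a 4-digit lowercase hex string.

1bcb

Key decimal bytes [113, 195, 75] = 71 c3 4b is exactly B = 3 bytes: K' = 71 c3 4b.
K' ⊕ ipad = 47 f5 7d.  K' ⊕ opad = 2d 9f 17.
Inner input = (K'⊕ipad) ∥ m = 47 f5 7d ∥ 75 68 6d.
Inner hash: even-index sum = 300 mod 256 = 44; odd-index sum = 471 mod 256 = 215 → 2c d7.
Outer input = (K'⊕opad) ∥ inner = 2d 9f 17 ∥ 2c d7.
Outer hash (tag): even-index sum = 283 mod 256 = 27; odd-index sum = 203 mod 256 = 203 → 1b cb.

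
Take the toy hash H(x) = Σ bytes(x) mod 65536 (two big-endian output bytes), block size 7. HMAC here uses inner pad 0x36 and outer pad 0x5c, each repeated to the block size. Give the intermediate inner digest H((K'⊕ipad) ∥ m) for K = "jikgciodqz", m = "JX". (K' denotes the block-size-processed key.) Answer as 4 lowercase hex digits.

01fb

Key "jikgciodqz" = 6a 69 6b 67 63 69 6f 64 71 7a is 10 bytes > B = 7, so hash it first: H(key) = 04 2f, then zero-pad to 7 bytes: K' = 04 2f 00 00 00 00 00.
K' ⊕ ipad = 32 19 36 36 36 36 36.
Inner input = 32 19 36 36 36 36 36 ∥ 4a 58.
Inner hash: sum = 50+25+54+54+54+54+54+74+88 = 507 → 01 fb.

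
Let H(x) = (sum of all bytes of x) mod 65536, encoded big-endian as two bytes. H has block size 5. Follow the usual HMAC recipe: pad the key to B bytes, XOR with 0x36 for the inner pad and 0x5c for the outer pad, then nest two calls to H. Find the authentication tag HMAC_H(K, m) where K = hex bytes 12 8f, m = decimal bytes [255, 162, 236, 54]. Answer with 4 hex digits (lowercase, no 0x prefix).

Key hex bytes 12 8f is 2 bytes ≤ B = 5; zero-pad to 5 bytes: K' = 12 8f 00 00 00.
K' ⊕ ipad = 24 b9 36 36 36.  K' ⊕ opad = 4e d3 5c 5c 5c.
Inner input = (K'⊕ipad) ∥ m = 24 b9 36 36 36 ∥ ff a2 ec 36.
Inner hash: sum = 36+185+54+54+54+255+162+236+54 = 1090 → 04 42.
Outer input = (K'⊕opad) ∥ inner = 4e d3 5c 5c 5c ∥ 04 42.
Outer hash (tag): sum = 78+211+92+92+92+4+66 = 635 → 02 7b.

027b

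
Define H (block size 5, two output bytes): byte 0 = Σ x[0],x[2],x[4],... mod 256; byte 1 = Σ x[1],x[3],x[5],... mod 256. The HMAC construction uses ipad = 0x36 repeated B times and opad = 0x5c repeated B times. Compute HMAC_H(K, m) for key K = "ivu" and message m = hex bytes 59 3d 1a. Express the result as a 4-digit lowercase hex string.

Key "ivu" = 69 76 75 is 3 bytes ≤ B = 5; zero-pad to 5 bytes: K' = 69 76 75 00 00.
K' ⊕ ipad = 5f 40 43 36 36.  K' ⊕ opad = 35 2a 29 5c 5c.
Inner input = (K'⊕ipad) ∥ m = 5f 40 43 36 36 ∥ 59 3d 1a.
Inner hash: even-index sum = 277 mod 256 = 21; odd-index sum = 233 mod 256 = 233 → 15 e9.
Outer input = (K'⊕opad) ∥ inner = 35 2a 29 5c 5c ∥ 15 e9.
Outer hash (tag): even-index sum = 419 mod 256 = 163; odd-index sum = 155 mod 256 = 155 → a3 9b.

a39b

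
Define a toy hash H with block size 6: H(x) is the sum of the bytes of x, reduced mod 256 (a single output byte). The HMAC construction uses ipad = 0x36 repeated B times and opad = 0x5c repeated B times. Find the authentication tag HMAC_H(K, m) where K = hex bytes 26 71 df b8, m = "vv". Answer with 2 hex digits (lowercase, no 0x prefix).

ec

Key hex bytes 26 71 df b8 is 4 bytes ≤ B = 6; zero-pad to 6 bytes: K' = 26 71 df b8 00 00.
K' ⊕ ipad = 10 47 e9 8e 36 36.  K' ⊕ opad = 7a 2d 83 e4 5c 5c.
Inner input = (K'⊕ipad) ∥ m = 10 47 e9 8e 36 36 ∥ 76 76.
Inner hash: sum = 16+71+233+142+54+54+118+118 = 806; mod 256 = 38 → 26.
Outer input = (K'⊕opad) ∥ inner = 7a 2d 83 e4 5c 5c ∥ 26.
Outer hash (tag): sum = 122+45+131+228+92+92+38 = 748; mod 256 = 236 → ec.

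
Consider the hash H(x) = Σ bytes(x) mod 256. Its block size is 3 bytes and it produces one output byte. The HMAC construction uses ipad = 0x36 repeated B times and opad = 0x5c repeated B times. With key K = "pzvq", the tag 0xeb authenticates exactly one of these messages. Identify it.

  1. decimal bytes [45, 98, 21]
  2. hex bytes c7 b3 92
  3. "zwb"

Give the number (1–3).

3

Key "pzvq" = 70 7a 76 71 is 4 bytes > B = 3, so hash it first: H(key) = d1, then zero-pad to 3 bytes: K' = d1 00 00.
K' ⊕ ipad = e7 36 36; K' ⊕ opad = 8d 5c 5c.
m1: inner = H(e7 36 36 2d 62 15) = f7; tag = H(8d 5c 5c f7) = 3c
m2: inner = H(e7 36 36 c7 b3 92) = 5f; tag = H(8d 5c 5c 5f) = a4
m3: inner = H(e7 36 36 7a 77 62) = a6; tag = H(8d 5c 5c a6) = eb ← matches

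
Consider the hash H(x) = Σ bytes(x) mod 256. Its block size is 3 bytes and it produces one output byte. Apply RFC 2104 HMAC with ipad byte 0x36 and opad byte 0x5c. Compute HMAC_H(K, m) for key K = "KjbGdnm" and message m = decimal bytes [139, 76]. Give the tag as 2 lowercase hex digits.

Key "KjbGdnm" = 4b 6a 62 47 64 6e 6d is 7 bytes > B = 3, so hash it first: H(key) = 9d, then zero-pad to 3 bytes: K' = 9d 00 00.
K' ⊕ ipad = ab 36 36.  K' ⊕ opad = c1 5c 5c.
Inner input = (K'⊕ipad) ∥ m = ab 36 36 ∥ 8b 4c.
Inner hash: sum = 171+54+54+139+76 = 494; mod 256 = 238 → ee.
Outer input = (K'⊕opad) ∥ inner = c1 5c 5c ∥ ee.
Outer hash (tag): sum = 193+92+92+238 = 615; mod 256 = 103 → 67.

67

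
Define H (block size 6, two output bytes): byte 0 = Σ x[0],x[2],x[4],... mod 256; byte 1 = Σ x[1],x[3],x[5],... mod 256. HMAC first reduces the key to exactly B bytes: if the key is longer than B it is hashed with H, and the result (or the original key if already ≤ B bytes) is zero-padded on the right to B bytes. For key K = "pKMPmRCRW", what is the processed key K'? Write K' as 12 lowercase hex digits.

|K| = 9 > B = 6, so first hash the key.
H(K): even-index sum = 452 mod 256 = 196; odd-index sum = 319 mod 256 = 63 → c4 3f.
Zero-pad H(K) = c4 3f to 6 bytes: K' = c4 3f 00 00 00 00.

c43f00000000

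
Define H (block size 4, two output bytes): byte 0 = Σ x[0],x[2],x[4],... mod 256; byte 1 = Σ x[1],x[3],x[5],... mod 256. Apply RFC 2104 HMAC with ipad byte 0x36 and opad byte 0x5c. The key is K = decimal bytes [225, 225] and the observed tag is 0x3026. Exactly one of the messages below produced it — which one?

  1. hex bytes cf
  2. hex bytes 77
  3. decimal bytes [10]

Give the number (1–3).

Key decimal bytes [225, 225] = e1 e1 is 2 bytes ≤ B = 4; zero-pad to 4 bytes: K' = e1 e1 00 00.
K' ⊕ ipad = d7 d7 36 36; K' ⊕ opad = bd bd 5c 5c.
m1: inner = H(d7 d7 36 36 cf) = dc 0d; tag = H(bd bd 5c 5c dc 0d) = f526
m2: inner = H(d7 d7 36 36 77) = 84 0d; tag = H(bd bd 5c 5c 84 0d) = 9d26
m3: inner = H(d7 d7 36 36 0a) = 17 0d; tag = H(bd bd 5c 5c 17 0d) = 3026 ← matches

3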